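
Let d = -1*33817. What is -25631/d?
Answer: 25631/33817 ≈ 0.75793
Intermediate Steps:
d = -33817
-25631/d = -25631/(-33817) = -25631*(-1/33817) = 25631/33817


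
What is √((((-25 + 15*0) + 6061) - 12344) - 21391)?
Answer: I*√27699 ≈ 166.43*I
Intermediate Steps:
√((((-25 + 15*0) + 6061) - 12344) - 21391) = √((((-25 + 0) + 6061) - 12344) - 21391) = √(((-25 + 6061) - 12344) - 21391) = √((6036 - 12344) - 21391) = √(-6308 - 21391) = √(-27699) = I*√27699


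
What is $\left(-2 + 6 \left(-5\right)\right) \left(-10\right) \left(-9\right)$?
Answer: $-2880$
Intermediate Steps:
$\left(-2 + 6 \left(-5\right)\right) \left(-10\right) \left(-9\right) = \left(-2 - 30\right) \left(-10\right) \left(-9\right) = \left(-32\right) \left(-10\right) \left(-9\right) = 320 \left(-9\right) = -2880$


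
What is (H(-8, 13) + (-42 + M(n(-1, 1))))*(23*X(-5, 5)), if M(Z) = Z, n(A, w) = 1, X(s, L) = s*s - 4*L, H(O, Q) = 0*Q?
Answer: -4715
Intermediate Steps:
H(O, Q) = 0
X(s, L) = s**2 - 4*L
(H(-8, 13) + (-42 + M(n(-1, 1))))*(23*X(-5, 5)) = (0 + (-42 + 1))*(23*((-5)**2 - 4*5)) = (0 - 41)*(23*(25 - 20)) = -943*5 = -41*115 = -4715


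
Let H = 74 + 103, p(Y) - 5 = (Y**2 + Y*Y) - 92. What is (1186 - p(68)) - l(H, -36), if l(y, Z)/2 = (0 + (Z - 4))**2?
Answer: -11175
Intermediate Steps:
p(Y) = -87 + 2*Y**2 (p(Y) = 5 + ((Y**2 + Y*Y) - 92) = 5 + ((Y**2 + Y**2) - 92) = 5 + (2*Y**2 - 92) = 5 + (-92 + 2*Y**2) = -87 + 2*Y**2)
H = 177
l(y, Z) = 2*(-4 + Z)**2 (l(y, Z) = 2*(0 + (Z - 4))**2 = 2*(0 + (-4 + Z))**2 = 2*(-4 + Z)**2)
(1186 - p(68)) - l(H, -36) = (1186 - (-87 + 2*68**2)) - 2*(-4 - 36)**2 = (1186 - (-87 + 2*4624)) - 2*(-40)**2 = (1186 - (-87 + 9248)) - 2*1600 = (1186 - 1*9161) - 1*3200 = (1186 - 9161) - 3200 = -7975 - 3200 = -11175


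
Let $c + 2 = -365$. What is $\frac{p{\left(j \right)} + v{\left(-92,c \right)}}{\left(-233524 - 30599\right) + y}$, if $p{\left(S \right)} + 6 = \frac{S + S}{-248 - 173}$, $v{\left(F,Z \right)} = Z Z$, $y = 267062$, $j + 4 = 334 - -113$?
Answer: $\frac{56700657}{1237319} \approx 45.825$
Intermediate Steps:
$j = 443$ ($j = -4 + \left(334 - -113\right) = -4 + \left(334 + 113\right) = -4 + 447 = 443$)
$c = -367$ ($c = -2 - 365 = -367$)
$v{\left(F,Z \right)} = Z^{2}$
$p{\left(S \right)} = -6 - \frac{2 S}{421}$ ($p{\left(S \right)} = -6 + \frac{S + S}{-248 - 173} = -6 + \frac{2 S}{-421} = -6 + 2 S \left(- \frac{1}{421}\right) = -6 - \frac{2 S}{421}$)
$\frac{p{\left(j \right)} + v{\left(-92,c \right)}}{\left(-233524 - 30599\right) + y} = \frac{\left(-6 - \frac{886}{421}\right) + \left(-367\right)^{2}}{\left(-233524 - 30599\right) + 267062} = \frac{\left(-6 - \frac{886}{421}\right) + 134689}{\left(-233524 - 30599\right) + 267062} = \frac{- \frac{3412}{421} + 134689}{-264123 + 267062} = \frac{56700657}{421 \cdot 2939} = \frac{56700657}{421} \cdot \frac{1}{2939} = \frac{56700657}{1237319}$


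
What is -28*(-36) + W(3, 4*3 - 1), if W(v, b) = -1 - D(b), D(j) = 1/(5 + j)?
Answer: 16111/16 ≈ 1006.9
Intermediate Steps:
W(v, b) = -1 - 1/(5 + b)
-28*(-36) + W(3, 4*3 - 1) = -28*(-36) + (-6 - (4*3 - 1))/(5 + (4*3 - 1)) = 1008 + (-6 - (12 - 1))/(5 + (12 - 1)) = 1008 + (-6 - 1*11)/(5 + 11) = 1008 + (-6 - 11)/16 = 1008 + (1/16)*(-17) = 1008 - 17/16 = 16111/16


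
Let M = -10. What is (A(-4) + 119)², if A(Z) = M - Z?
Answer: 12769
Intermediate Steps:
A(Z) = -10 - Z
(A(-4) + 119)² = ((-10 - 1*(-4)) + 119)² = ((-10 + 4) + 119)² = (-6 + 119)² = 113² = 12769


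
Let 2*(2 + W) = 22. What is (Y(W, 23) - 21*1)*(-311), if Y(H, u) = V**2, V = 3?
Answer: 3732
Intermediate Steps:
W = 9 (W = -2 + (1/2)*22 = -2 + 11 = 9)
Y(H, u) = 9 (Y(H, u) = 3**2 = 9)
(Y(W, 23) - 21*1)*(-311) = (9 - 21*1)*(-311) = (9 - 21)*(-311) = -12*(-311) = 3732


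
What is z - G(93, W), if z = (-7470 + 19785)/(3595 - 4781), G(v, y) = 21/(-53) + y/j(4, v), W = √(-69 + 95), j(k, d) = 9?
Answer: -627789/62858 - √26/9 ≈ -10.554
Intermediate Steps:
W = √26 ≈ 5.0990
G(v, y) = -21/53 + y/9 (G(v, y) = 21/(-53) + y/9 = 21*(-1/53) + y*(⅑) = -21/53 + y/9)
z = -12315/1186 (z = 12315/(-1186) = 12315*(-1/1186) = -12315/1186 ≈ -10.384)
z - G(93, W) = -12315/1186 - (-21/53 + √26/9) = -12315/1186 + (21/53 - √26/9) = -627789/62858 - √26/9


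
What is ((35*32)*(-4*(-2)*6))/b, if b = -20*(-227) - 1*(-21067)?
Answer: 53760/25607 ≈ 2.0994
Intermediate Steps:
b = 25607 (b = 4540 + 21067 = 25607)
((35*32)*(-4*(-2)*6))/b = ((35*32)*(-4*(-2)*6))/25607 = (1120*(8*6))*(1/25607) = (1120*48)*(1/25607) = 53760*(1/25607) = 53760/25607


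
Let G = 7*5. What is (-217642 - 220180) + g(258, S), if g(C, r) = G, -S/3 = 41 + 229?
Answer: -437787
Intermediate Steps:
S = -810 (S = -3*(41 + 229) = -3*270 = -810)
G = 35
g(C, r) = 35
(-217642 - 220180) + g(258, S) = (-217642 - 220180) + 35 = -437822 + 35 = -437787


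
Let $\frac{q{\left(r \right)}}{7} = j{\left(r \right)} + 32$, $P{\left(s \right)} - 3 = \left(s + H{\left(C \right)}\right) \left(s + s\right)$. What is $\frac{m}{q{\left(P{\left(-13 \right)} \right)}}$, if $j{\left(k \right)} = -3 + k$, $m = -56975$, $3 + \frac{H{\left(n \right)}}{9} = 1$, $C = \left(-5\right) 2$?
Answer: $- \frac{56975}{5866} \approx -9.7128$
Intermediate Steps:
$C = -10$
$H{\left(n \right)} = -18$ ($H{\left(n \right)} = -27 + 9 \cdot 1 = -27 + 9 = -18$)
$P{\left(s \right)} = 3 + 2 s \left(-18 + s\right)$ ($P{\left(s \right)} = 3 + \left(s - 18\right) \left(s + s\right) = 3 + \left(-18 + s\right) 2 s = 3 + 2 s \left(-18 + s\right)$)
$q{\left(r \right)} = 203 + 7 r$ ($q{\left(r \right)} = 7 \left(\left(-3 + r\right) + 32\right) = 7 \left(29 + r\right) = 203 + 7 r$)
$\frac{m}{q{\left(P{\left(-13 \right)} \right)}} = - \frac{56975}{203 + 7 \left(3 - -468 + 2 \left(-13\right)^{2}\right)} = - \frac{56975}{203 + 7 \left(3 + 468 + 2 \cdot 169\right)} = - \frac{56975}{203 + 7 \left(3 + 468 + 338\right)} = - \frac{56975}{203 + 7 \cdot 809} = - \frac{56975}{203 + 5663} = - \frac{56975}{5866}$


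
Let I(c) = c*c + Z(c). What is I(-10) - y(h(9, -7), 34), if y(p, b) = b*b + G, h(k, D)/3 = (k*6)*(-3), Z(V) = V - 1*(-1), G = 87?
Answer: -1152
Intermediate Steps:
Z(V) = 1 + V (Z(V) = V + 1 = 1 + V)
I(c) = 1 + c + c² (I(c) = c*c + (1 + c) = c² + (1 + c) = 1 + c + c²)
h(k, D) = -54*k (h(k, D) = 3*((k*6)*(-3)) = 3*((6*k)*(-3)) = 3*(-18*k) = -54*k)
y(p, b) = 87 + b² (y(p, b) = b*b + 87 = b² + 87 = 87 + b²)
I(-10) - y(h(9, -7), 34) = (1 - 10 + (-10)²) - (87 + 34²) = (1 - 10 + 100) - (87 + 1156) = 91 - 1*1243 = 91 - 1243 = -1152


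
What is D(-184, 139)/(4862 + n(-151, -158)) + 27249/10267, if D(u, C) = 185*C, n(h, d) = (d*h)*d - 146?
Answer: 102324327247/38653694416 ≈ 2.6472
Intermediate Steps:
n(h, d) = -146 + h*d**2 (n(h, d) = h*d**2 - 146 = -146 + h*d**2)
D(-184, 139)/(4862 + n(-151, -158)) + 27249/10267 = (185*139)/(4862 + (-146 - 151*(-158)**2)) + 27249/10267 = 25715/(4862 + (-146 - 151*24964)) + 27249*(1/10267) = 25715/(4862 + (-146 - 3769564)) + 27249/10267 = 25715/(4862 - 3769710) + 27249/10267 = 25715/(-3764848) + 27249/10267 = 25715*(-1/3764848) + 27249/10267 = -25715/3764848 + 27249/10267 = 102324327247/38653694416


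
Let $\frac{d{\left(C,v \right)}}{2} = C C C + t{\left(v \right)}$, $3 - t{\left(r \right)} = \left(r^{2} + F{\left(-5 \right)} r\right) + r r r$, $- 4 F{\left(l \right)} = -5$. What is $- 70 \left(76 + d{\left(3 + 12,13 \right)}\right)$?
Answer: $-144725$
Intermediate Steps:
$F{\left(l \right)} = \frac{5}{4}$ ($F{\left(l \right)} = \left(- \frac{1}{4}\right) \left(-5\right) = \frac{5}{4}$)
$t{\left(r \right)} = 3 - r^{2} - r^{3} - \frac{5 r}{4}$ ($t{\left(r \right)} = 3 - \left(\left(r^{2} + \frac{5 r}{4}\right) + r r r\right) = 3 - \left(\left(r^{2} + \frac{5 r}{4}\right) + r^{2} r\right) = 3 - \left(\left(r^{2} + \frac{5 r}{4}\right) + r^{3}\right) = 3 - \left(r^{2} + r^{3} + \frac{5 r}{4}\right) = 3 - r^{2} - r^{3} - \frac{5 r}{4}$)
$d{\left(C,v \right)} = 6 - 2 v^{2} - 2 v^{3} + 2 C^{3} - \frac{5 v}{2}$ ($d{\left(C,v \right)} = 2 \left(C C C - \left(-3 + v^{2} + v^{3} + \frac{5 v}{4}\right)\right) = 2 \left(C^{2} C - \left(-3 + v^{2} + v^{3} + \frac{5 v}{4}\right)\right) = 2 \left(C^{3} - \left(-3 + v^{2} + v^{3} + \frac{5 v}{4}\right)\right) = 2 \left(3 + C^{3} - v^{2} - v^{3} - \frac{5 v}{4}\right) = 6 - 2 v^{2} - 2 v^{3} + 2 C^{3} - \frac{5 v}{2}$)
$- 70 \left(76 + d{\left(3 + 12,13 \right)}\right) = - 70 \left(76 - \left(\frac{53}{2} + 338 + 4394 - 2 \left(3 + 12\right)^{3}\right)\right) = - 70 \left(76 - \left(\frac{9517}{2} - 6750\right)\right) = - 70 \left(76 - - \frac{3983}{2}\right) = - 70 \left(76 + \frac{3983}{2}\right) = \left(-70\right) \frac{4135}{2} = -144725$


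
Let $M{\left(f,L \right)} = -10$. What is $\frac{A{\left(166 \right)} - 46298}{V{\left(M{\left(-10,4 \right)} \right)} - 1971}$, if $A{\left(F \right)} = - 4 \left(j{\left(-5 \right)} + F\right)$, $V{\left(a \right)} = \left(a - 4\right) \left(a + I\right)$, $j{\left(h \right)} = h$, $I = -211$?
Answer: $- \frac{46942}{1123} \approx -41.801$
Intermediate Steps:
$V{\left(a \right)} = \left(-211 + a\right) \left(-4 + a\right)$ ($V{\left(a \right)} = \left(a - 4\right) \left(a - 211\right) = \left(-4 + a\right) \left(-211 + a\right) = \left(-211 + a\right) \left(-4 + a\right)$)
$A{\left(F \right)} = 20 - 4 F$ ($A{\left(F \right)} = - 4 \left(-5 + F\right) = 20 - 4 F$)
$\frac{A{\left(166 \right)} - 46298}{V{\left(M{\left(-10,4 \right)} \right)} - 1971} = \frac{\left(20 - 664\right) - 46298}{\left(844 + \left(-10\right)^{2} - -2150\right) - 1971} = \frac{\left(20 - 664\right) - 46298}{\left(844 + 100 + 2150\right) - 1971} = \frac{-644 - 46298}{3094 - 1971} = - \frac{46942}{1123}$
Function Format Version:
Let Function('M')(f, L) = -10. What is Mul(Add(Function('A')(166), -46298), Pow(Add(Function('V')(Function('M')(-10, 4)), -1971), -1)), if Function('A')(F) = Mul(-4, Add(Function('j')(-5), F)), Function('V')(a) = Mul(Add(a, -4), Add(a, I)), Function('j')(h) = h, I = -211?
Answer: Rational(-46942, 1123) ≈ -41.801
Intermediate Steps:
Function('V')(a) = Mul(Add(-211, a), Add(-4, a)) (Function('V')(a) = Mul(Add(a, -4), Add(a, -211)) = Mul(Add(-4, a), Add(-211, a)) = Mul(Add(-211, a), Add(-4, a)))
Function('A')(F) = Add(20, Mul(-4, F)) (Function('A')(F) = Mul(-4, Add(-5, F)) = Add(20, Mul(-4, F)))
Mul(Add(Function('A')(166), -46298), Pow(Add(Function('V')(Function('M')(-10, 4)), -1971), -1)) = Mul(Add(Add(20, Mul(-4, 166)), -46298), Pow(Add(Add(844, Pow(-10, 2), Mul(-215, -10)), -1971), -1)) = Mul(Add(Add(20, -664), -46298), Pow(Add(Add(844, 100, 2150), -1971), -1)) = Mul(Add(-644, -46298), Pow(Add(3094, -1971), -1)) = Mul(-46942, Pow(1123, -1)) = Mul(-46942, Rational(1, 1123)) = Rational(-46942, 1123)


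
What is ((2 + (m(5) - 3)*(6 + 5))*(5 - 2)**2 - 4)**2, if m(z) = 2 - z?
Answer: 336400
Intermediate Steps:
((2 + (m(5) - 3)*(6 + 5))*(5 - 2)**2 - 4)**2 = ((2 + ((2 - 1*5) - 3)*(6 + 5))*(5 - 2)**2 - 4)**2 = ((2 + ((2 - 5) - 3)*11)*3**2 - 4)**2 = ((2 + (-3 - 3)*11)*9 - 4)**2 = ((2 - 6*11)*9 - 4)**2 = ((2 - 66)*9 - 4)**2 = (-64*9 - 4)**2 = (-576 - 4)**2 = (-580)**2 = 336400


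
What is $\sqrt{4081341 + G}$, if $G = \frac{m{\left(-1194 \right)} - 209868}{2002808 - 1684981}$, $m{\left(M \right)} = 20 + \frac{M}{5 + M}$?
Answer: $\frac{\sqrt{582838320592592467816235}}{377896303} \approx 2020.2$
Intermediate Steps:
$G = - \frac{249508078}{377896303}$ ($G = \frac{\frac{100 + 21 \left(-1194\right)}{5 - 1194} - 209868}{2002808 - 1684981} = \frac{\frac{100 - 25074}{-1189} - 209868}{317827} = \left(\left(- \frac{1}{1189}\right) \left(-24974\right) - 209868\right) \frac{1}{317827} = \left(\frac{24974}{1189} - 209868\right) \frac{1}{317827} = \left(- \frac{249508078}{1189}\right) \frac{1}{317827} = - \frac{249508078}{377896303} \approx -0.66026$)
$\sqrt{4081341 + G} = \sqrt{4081341 - \frac{249508078}{377896303}} = \sqrt{\frac{1542323425674245}{377896303}} = \frac{\sqrt{582838320592592467816235}}{377896303}$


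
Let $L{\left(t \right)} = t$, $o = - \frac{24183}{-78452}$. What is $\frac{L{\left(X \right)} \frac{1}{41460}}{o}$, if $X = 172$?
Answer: $\frac{3373436}{250656795} \approx 0.013458$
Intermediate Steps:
$o = \frac{24183}{78452}$ ($o = \left(-24183\right) \left(- \frac{1}{78452}\right) = \frac{24183}{78452} \approx 0.30825$)
$\frac{L{\left(X \right)} \frac{1}{41460}}{o} = \frac{172 \cdot \frac{1}{41460}}{\frac{24183}{78452}} = 172 \cdot \frac{1}{41460} \cdot \frac{78452}{24183} = \frac{43}{10365} \cdot \frac{78452}{24183} = \frac{3373436}{250656795}$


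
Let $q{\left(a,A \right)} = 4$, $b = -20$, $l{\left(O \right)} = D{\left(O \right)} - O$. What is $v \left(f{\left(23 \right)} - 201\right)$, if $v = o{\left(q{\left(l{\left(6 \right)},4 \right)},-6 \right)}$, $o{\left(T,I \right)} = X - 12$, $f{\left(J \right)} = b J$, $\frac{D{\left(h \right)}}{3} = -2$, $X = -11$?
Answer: $15203$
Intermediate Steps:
$D{\left(h \right)} = -6$ ($D{\left(h \right)} = 3 \left(-2\right) = -6$)
$l{\left(O \right)} = -6 - O$
$f{\left(J \right)} = - 20 J$
$o{\left(T,I \right)} = -23$ ($o{\left(T,I \right)} = -11 - 12 = -23$)
$v = -23$
$v \left(f{\left(23 \right)} - 201\right) = - 23 \left(\left(-20\right) 23 - 201\right) = - 23 \left(-460 - 201\right) = \left(-23\right) \left(-661\right) = 15203$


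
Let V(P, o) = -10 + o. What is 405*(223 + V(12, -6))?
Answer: 83835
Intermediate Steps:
405*(223 + V(12, -6)) = 405*(223 + (-10 - 6)) = 405*(223 - 16) = 405*207 = 83835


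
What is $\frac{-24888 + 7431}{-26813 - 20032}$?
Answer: $\frac{5819}{15615} \approx 0.37265$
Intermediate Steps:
$\frac{-24888 + 7431}{-26813 - 20032} = - \frac{17457}{-46845} = \left(-17457\right) \left(- \frac{1}{46845}\right) = \frac{5819}{15615}$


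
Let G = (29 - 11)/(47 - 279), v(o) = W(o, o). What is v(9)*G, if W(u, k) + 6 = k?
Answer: -27/116 ≈ -0.23276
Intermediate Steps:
W(u, k) = -6 + k
v(o) = -6 + o
G = -9/116 (G = 18/(-232) = 18*(-1/232) = -9/116 ≈ -0.077586)
v(9)*G = (-6 + 9)*(-9/116) = 3*(-9/116) = -27/116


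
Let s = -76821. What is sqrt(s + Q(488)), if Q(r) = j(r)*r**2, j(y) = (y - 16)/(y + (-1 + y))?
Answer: sqrt(1462636227)/195 ≈ 196.13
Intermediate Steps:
j(y) = (-16 + y)/(-1 + 2*y)
Q(r) = r**2*(-16 + r)/(-1 + 2*r) (Q(r) = ((-16 + r)/(-1 + 2*r))*r**2 = r**2*(-16 + r)/(-1 + 2*r))
sqrt(s + Q(488)) = sqrt(-76821 + 488**2*(-16 + 488)/(-1 + 2*488)) = sqrt(-76821 + 238144*472/(-1 + 976)) = sqrt(-76821 + 238144*472/975) = sqrt(-76821 + 238144*(1/975)*472) = sqrt(-76821 + 112403968/975) = sqrt(37503493/975) = sqrt(1462636227)/195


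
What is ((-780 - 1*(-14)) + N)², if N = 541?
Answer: 50625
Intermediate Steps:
((-780 - 1*(-14)) + N)² = ((-780 - 1*(-14)) + 541)² = ((-780 + 14) + 541)² = (-766 + 541)² = (-225)² = 50625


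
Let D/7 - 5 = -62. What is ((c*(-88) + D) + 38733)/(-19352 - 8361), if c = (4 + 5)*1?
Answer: -37542/27713 ≈ -1.3547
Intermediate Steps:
D = -399 (D = 35 + 7*(-62) = 35 - 434 = -399)
c = 9 (c = 9*1 = 9)
((c*(-88) + D) + 38733)/(-19352 - 8361) = ((9*(-88) - 399) + 38733)/(-19352 - 8361) = ((-792 - 399) + 38733)/(-27713) = (-1191 + 38733)*(-1/27713) = 37542*(-1/27713) = -37542/27713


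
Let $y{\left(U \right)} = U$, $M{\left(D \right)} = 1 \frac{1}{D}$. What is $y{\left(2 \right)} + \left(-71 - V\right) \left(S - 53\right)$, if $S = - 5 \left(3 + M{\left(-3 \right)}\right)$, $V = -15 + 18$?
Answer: $\frac{14732}{3} \approx 4910.7$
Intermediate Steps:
$V = 3$
$M{\left(D \right)} = \frac{1}{D}$
$S = - \frac{40}{3}$ ($S = - 5 \left(3 + \frac{1}{-3}\right) = - 5 \left(3 - \frac{1}{3}\right) = \left(-5\right) \frac{8}{3} = - \frac{40}{3} \approx -13.333$)
$y{\left(2 \right)} + \left(-71 - V\right) \left(S - 53\right) = 2 + \left(-71 - 3\right) \left(- \frac{40}{3} - 53\right) = 2 - - \frac{14726}{3} = 2 + \frac{14726}{3} = \frac{14732}{3}$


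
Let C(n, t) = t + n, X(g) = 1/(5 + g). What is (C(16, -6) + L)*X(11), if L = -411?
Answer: -401/16 ≈ -25.063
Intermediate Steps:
C(n, t) = n + t
(C(16, -6) + L)*X(11) = ((16 - 6) - 411)/(5 + 11) = (10 - 411)/16 = -401*1/16 = -401/16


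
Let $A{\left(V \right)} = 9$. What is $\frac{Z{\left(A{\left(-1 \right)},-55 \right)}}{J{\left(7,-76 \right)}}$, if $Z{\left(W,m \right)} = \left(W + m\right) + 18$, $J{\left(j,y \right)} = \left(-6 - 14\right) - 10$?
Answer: $\frac{14}{15} \approx 0.93333$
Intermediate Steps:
$J{\left(j,y \right)} = -30$ ($J{\left(j,y \right)} = -20 - 10 = -30$)
$Z{\left(W,m \right)} = 18 + W + m$
$\frac{Z{\left(A{\left(-1 \right)},-55 \right)}}{J{\left(7,-76 \right)}} = \frac{18 + 9 - 55}{-30} = \left(-28\right) \left(- \frac{1}{30}\right) = \frac{14}{15}$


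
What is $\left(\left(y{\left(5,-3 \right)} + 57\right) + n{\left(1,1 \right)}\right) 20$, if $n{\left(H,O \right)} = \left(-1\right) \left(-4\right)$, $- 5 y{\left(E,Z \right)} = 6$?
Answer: $1196$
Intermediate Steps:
$y{\left(E,Z \right)} = - \frac{6}{5}$ ($y{\left(E,Z \right)} = \left(- \frac{1}{5}\right) 6 = - \frac{6}{5}$)
$n{\left(H,O \right)} = 4$
$\left(\left(y{\left(5,-3 \right)} + 57\right) + n{\left(1,1 \right)}\right) 20 = \left(\left(- \frac{6}{5} + 57\right) + 4\right) 20 = \left(\frac{279}{5} + 4\right) 20 = \frac{299}{5} \cdot 20 = 1196$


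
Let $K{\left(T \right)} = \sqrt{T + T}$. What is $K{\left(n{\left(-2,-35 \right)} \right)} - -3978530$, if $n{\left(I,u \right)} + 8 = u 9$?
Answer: $3978530 + i \sqrt{646} \approx 3.9785 \cdot 10^{6} + 25.417 i$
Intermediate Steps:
$n{\left(I,u \right)} = -8 + 9 u$ ($n{\left(I,u \right)} = -8 + u 9 = -8 + 9 u$)
$K{\left(T \right)} = \sqrt{2} \sqrt{T}$ ($K{\left(T \right)} = \sqrt{2 T} = \sqrt{2} \sqrt{T}$)
$K{\left(n{\left(-2,-35 \right)} \right)} - -3978530 = \sqrt{2} \sqrt{-8 + 9 \left(-35\right)} - -3978530 = \sqrt{2} \sqrt{-8 - 315} + 3978530 = \sqrt{2} \sqrt{-323} + 3978530 = \sqrt{2} i \sqrt{323} + 3978530 = i \sqrt{646} + 3978530 = 3978530 + i \sqrt{646}$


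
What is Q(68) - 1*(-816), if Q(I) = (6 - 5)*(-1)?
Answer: 815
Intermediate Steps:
Q(I) = -1 (Q(I) = 1*(-1) = -1)
Q(68) - 1*(-816) = -1 - 1*(-816) = -1 + 816 = 815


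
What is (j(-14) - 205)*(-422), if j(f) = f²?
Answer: 3798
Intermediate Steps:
(j(-14) - 205)*(-422) = ((-14)² - 205)*(-422) = (196 - 205)*(-422) = -9*(-422) = 3798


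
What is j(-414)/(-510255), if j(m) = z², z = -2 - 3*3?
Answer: -121/510255 ≈ -0.00023714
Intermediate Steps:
z = -11 (z = -2 - 9 = -11)
j(m) = 121 (j(m) = (-11)² = 121)
j(-414)/(-510255) = 121/(-510255) = 121*(-1/510255) = -121/510255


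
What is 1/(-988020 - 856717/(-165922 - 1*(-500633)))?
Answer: -334711/330702018937 ≈ -1.0121e-6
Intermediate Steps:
1/(-988020 - 856717/(-165922 - 1*(-500633))) = 1/(-988020 - 856717/(-165922 + 500633)) = 1/(-988020 - 856717/334711) = 1/(-330702018937/334711) = -334711/330702018937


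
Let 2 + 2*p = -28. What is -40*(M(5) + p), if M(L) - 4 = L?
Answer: 240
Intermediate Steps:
p = -15 (p = -1 + (1/2)*(-28) = -1 - 14 = -15)
M(L) = 4 + L
-40*(M(5) + p) = -40*((4 + 5) - 15) = -40*(9 - 15) = -40*(-6) = 240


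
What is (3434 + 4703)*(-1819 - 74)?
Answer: -15403341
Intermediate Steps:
(3434 + 4703)*(-1819 - 74) = 8137*(-1893) = -15403341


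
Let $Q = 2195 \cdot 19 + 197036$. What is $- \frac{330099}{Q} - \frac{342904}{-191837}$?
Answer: $\frac{18540042001}{45799357217} \approx 0.40481$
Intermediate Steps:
$Q = 238741$ ($Q = 41705 + 197036 = 238741$)
$- \frac{330099}{Q} - \frac{342904}{-191837} = - \frac{330099}{238741} - \frac{342904}{-191837} = \left(-330099\right) \frac{1}{238741} - - \frac{342904}{191837} = - \frac{330099}{238741} + \frac{342904}{191837} = \frac{18540042001}{45799357217}$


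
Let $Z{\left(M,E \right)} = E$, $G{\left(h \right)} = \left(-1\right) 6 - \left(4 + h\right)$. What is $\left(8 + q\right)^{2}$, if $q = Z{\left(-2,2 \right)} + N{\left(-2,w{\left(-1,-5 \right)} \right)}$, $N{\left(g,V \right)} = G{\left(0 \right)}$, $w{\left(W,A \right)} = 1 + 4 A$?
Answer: $0$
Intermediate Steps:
$G{\left(h \right)} = -10 - h$ ($G{\left(h \right)} = -6 - \left(4 + h\right) = -10 - h$)
$N{\left(g,V \right)} = -10$ ($N{\left(g,V \right)} = -10 - 0 = -10 + 0 = -10$)
$q = -8$ ($q = 2 - 10 = -8$)
$\left(8 + q\right)^{2} = \left(8 - 8\right)^{2} = 0^{2} = 0$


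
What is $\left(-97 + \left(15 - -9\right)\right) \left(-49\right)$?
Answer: $3577$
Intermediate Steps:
$\left(-97 + \left(15 - -9\right)\right) \left(-49\right) = \left(-97 + \left(15 + 9\right)\right) \left(-49\right) = \left(-97 + 24\right) \left(-49\right) = \left(-73\right) \left(-49\right) = 3577$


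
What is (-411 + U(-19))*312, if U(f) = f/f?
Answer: -127920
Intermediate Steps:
U(f) = 1
(-411 + U(-19))*312 = (-411 + 1)*312 = -410*312 = -127920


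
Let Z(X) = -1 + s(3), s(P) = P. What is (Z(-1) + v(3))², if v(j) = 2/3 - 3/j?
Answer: 25/9 ≈ 2.7778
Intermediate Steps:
v(j) = ⅔ - 3/j (v(j) = 2*(⅓) - 3/j = ⅔ - 3/j)
Z(X) = 2 (Z(X) = -1 + 3 = 2)
(Z(-1) + v(3))² = (2 + (⅔ - 3/3))² = (2 + (⅔ - 3*⅓))² = (2 + (⅔ - 1))² = (2 - ⅓)² = (5/3)² = 25/9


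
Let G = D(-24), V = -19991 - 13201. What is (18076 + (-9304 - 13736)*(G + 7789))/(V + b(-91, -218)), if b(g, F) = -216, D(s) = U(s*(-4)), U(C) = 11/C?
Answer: 44860781/8352 ≈ 5371.3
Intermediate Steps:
V = -33192
D(s) = -11/(4*s) (D(s) = 11/((s*(-4))) = 11/((-4*s)) = 11*(-1/(4*s)) = -11/(4*s))
G = 11/96 (G = -11/4/(-24) = -11/4*(-1/24) = 11/96 ≈ 0.11458)
(18076 + (-9304 - 13736)*(G + 7789))/(V + b(-91, -218)) = (18076 + (-9304 - 13736)*(11/96 + 7789))/(-33192 - 216) = (18076 - 23040*747755/96)/(-33408) = (18076 - 179461200)*(-1/33408) = -179443124*(-1/33408) = 44860781/8352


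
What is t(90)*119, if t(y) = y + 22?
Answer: 13328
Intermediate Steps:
t(y) = 22 + y
t(90)*119 = (22 + 90)*119 = 112*119 = 13328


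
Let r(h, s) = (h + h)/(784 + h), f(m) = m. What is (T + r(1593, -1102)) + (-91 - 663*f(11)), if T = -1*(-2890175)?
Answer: 6852397393/2377 ≈ 2.8828e+6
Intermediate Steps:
T = 2890175
r(h, s) = 2*h/(784 + h) (r(h, s) = (2*h)/(784 + h) = 2*h/(784 + h))
(T + r(1593, -1102)) + (-91 - 663*f(11)) = (2890175 + 2*1593/(784 + 1593)) + (-91 - 663*11) = (2890175 + 2*1593/2377) + (-91 - 7293) = (2890175 + 2*1593*(1/2377)) - 7384 = (2890175 + 3186/2377) - 7384 = 6869949161/2377 - 7384 = 6852397393/2377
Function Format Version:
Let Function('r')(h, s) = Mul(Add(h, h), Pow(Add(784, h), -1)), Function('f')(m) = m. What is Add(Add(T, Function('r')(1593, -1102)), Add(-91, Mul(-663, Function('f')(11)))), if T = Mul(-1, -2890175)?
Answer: Rational(6852397393, 2377) ≈ 2.8828e+6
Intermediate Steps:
T = 2890175
Function('r')(h, s) = Mul(2, h, Pow(Add(784, h), -1)) (Function('r')(h, s) = Mul(Mul(2, h), Pow(Add(784, h), -1)) = Mul(2, h, Pow(Add(784, h), -1)))
Add(Add(T, Function('r')(1593, -1102)), Add(-91, Mul(-663, Function('f')(11)))) = Add(Add(2890175, Mul(2, 1593, Pow(Add(784, 1593), -1))), Add(-91, Mul(-663, 11))) = Add(Add(2890175, Mul(2, 1593, Pow(2377, -1))), Add(-91, -7293)) = Add(Add(2890175, Mul(2, 1593, Rational(1, 2377))), -7384) = Add(Add(2890175, Rational(3186, 2377)), -7384) = Add(Rational(6869949161, 2377), -7384) = Rational(6852397393, 2377)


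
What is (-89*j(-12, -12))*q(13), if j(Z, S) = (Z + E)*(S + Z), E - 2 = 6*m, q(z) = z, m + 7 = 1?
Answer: -1277328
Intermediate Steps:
m = -6 (m = -7 + 1 = -6)
E = -34 (E = 2 + 6*(-6) = 2 - 36 = -34)
j(Z, S) = (-34 + Z)*(S + Z) (j(Z, S) = (Z - 34)*(S + Z) = (-34 + Z)*(S + Z))
(-89*j(-12, -12))*q(13) = -89*((-12)² - 34*(-12) - 34*(-12) - 12*(-12))*13 = -89*(144 + 408 + 408 + 144)*13 = -89*1104*13 = -98256*13 = -1277328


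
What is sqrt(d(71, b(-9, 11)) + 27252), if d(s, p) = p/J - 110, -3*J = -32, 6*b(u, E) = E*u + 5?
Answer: sqrt(1736994)/8 ≈ 164.74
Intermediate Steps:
b(u, E) = 5/6 + E*u/6 (b(u, E) = (E*u + 5)/6 = (5 + E*u)/6 = 5/6 + E*u/6)
J = 32/3 (J = -1/3*(-32) = 32/3 ≈ 10.667)
d(s, p) = -110 + 3*p/32 (d(s, p) = p/(32/3) - 110 = 3*p/32 - 110 = -110 + 3*p/32)
sqrt(d(71, b(-9, 11)) + 27252) = sqrt((-110 + 3*(5/6 + (1/6)*11*(-9))/32) + 27252) = sqrt((-110 + 3*(5/6 - 33/2)/32) + 27252) = sqrt((-110 + (3/32)*(-47/3)) + 27252) = sqrt((-110 - 47/32) + 27252) = sqrt(-3567/32 + 27252) = sqrt(868497/32) = sqrt(1736994)/8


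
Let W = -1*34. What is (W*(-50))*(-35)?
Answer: -59500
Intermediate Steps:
W = -34
(W*(-50))*(-35) = -34*(-50)*(-35) = 1700*(-35) = -59500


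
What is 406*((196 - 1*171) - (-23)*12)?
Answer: 122206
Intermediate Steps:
406*((196 - 1*171) - (-23)*12) = 406*((196 - 171) - 23*(-12)) = 406*(25 + 276) = 406*301 = 122206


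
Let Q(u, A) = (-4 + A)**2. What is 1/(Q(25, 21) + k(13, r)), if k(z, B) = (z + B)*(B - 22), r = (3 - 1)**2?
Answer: -1/17 ≈ -0.058824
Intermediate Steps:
r = 4 (r = 2**2 = 4)
k(z, B) = (-22 + B)*(B + z) (k(z, B) = (B + z)*(-22 + B) = (-22 + B)*(B + z))
1/(Q(25, 21) + k(13, r)) = 1/((-4 + 21)**2 + (4**2 - 22*4 - 22*13 + 4*13)) = 1/(17**2 + (16 - 88 - 286 + 52)) = 1/(289 - 306) = 1/(-17) = -1/17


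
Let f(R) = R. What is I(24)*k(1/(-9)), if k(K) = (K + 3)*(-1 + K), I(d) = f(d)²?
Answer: -16640/9 ≈ -1848.9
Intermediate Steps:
I(d) = d²
k(K) = (-1 + K)*(3 + K) (k(K) = (3 + K)*(-1 + K) = (-1 + K)*(3 + K))
I(24)*k(1/(-9)) = 24²*(-3 + (1/(-9))² + 2/(-9)) = 576*(-3 + (-⅑)² + 2*(-⅑)) = 576*(-3 + 1/81 - 2/9) = 576*(-260/81) = -16640/9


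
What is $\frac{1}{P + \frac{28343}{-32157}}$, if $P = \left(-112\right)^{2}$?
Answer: $\frac{32157}{403349065} \approx 7.9725 \cdot 10^{-5}$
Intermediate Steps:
$P = 12544$
$\frac{1}{P + \frac{28343}{-32157}} = \frac{1}{12544 + \frac{28343}{-32157}} = \frac{1}{12544 + 28343 \left(- \frac{1}{32157}\right)} = \frac{1}{12544 - \frac{28343}{32157}} = \frac{1}{\frac{403349065}{32157}} = \frac{32157}{403349065}$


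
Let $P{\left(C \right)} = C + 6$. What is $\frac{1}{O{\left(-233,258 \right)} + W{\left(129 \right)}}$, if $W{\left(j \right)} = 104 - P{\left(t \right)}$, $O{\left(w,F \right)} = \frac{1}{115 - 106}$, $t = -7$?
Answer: $\frac{9}{946} \approx 0.0095137$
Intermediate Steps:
$P{\left(C \right)} = 6 + C$
$O{\left(w,F \right)} = \frac{1}{9}$
$W{\left(j \right)} = 105$ ($W{\left(j \right)} = 104 - \left(6 - 7\right) = 104 - -1 = 104 + 1 = 105$)
$\frac{1}{O{\left(-233,258 \right)} + W{\left(129 \right)}} = \frac{1}{\frac{1}{9} + 105} = \frac{1}{\frac{946}{9}} = \frac{9}{946}$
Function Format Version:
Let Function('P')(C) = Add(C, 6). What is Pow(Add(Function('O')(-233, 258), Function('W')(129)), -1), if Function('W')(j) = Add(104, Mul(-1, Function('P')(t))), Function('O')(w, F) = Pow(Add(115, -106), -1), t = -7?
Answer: Rational(9, 946) ≈ 0.0095137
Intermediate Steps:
Function('P')(C) = Add(6, C)
Function('O')(w, F) = Rational(1, 9) (Function('O')(w, F) = Pow(9, -1) = Rational(1, 9))
Function('W')(j) = 105 (Function('W')(j) = Add(104, Mul(-1, Add(6, -7))) = Add(104, Mul(-1, -1)) = Add(104, 1) = 105)
Pow(Add(Function('O')(-233, 258), Function('W')(129)), -1) = Pow(Add(Rational(1, 9), 105), -1) = Pow(Rational(946, 9), -1) = Rational(9, 946)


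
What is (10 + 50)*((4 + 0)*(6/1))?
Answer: 1440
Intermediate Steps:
(10 + 50)*((4 + 0)*(6/1)) = 60*(4*(6*1)) = 60*(4*6) = 60*24 = 1440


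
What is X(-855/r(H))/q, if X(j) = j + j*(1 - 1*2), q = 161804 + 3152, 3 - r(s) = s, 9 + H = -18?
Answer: 0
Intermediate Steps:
H = -27 (H = -9 - 18 = -27)
r(s) = 3 - s
q = 164956
X(j) = 0 (X(j) = j + j*(1 - 2) = j + j*(-1) = j - j = 0)
X(-855/r(H))/q = 0/164956 = 0*(1/164956) = 0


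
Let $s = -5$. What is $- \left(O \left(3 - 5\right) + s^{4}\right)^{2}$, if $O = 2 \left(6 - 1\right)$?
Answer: $-366025$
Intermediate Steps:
$O = 10$ ($O = 2 \left(6 - 1\right) = 2 \cdot 5 = 10$)
$- \left(O \left(3 - 5\right) + s^{4}\right)^{2} = - \left(10 \left(3 - 5\right) + \left(-5\right)^{4}\right)^{2} = - \left(10 \left(-2\right) + 625\right)^{2} = - \left(-20 + 625\right)^{2} = - 605^{2} = \left(-1\right) 366025 = -366025$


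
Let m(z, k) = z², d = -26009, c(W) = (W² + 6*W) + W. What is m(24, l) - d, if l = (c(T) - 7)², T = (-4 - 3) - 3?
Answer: 26585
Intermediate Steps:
T = -10 (T = -7 - 3 = -10)
c(W) = W² + 7*W
l = 529 (l = (-10*(7 - 10) - 7)² = (-10*(-3) - 7)² = (30 - 7)² = 23² = 529)
m(24, l) - d = 24² - 1*(-26009) = 576 + 26009 = 26585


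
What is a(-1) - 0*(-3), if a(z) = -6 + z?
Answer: -7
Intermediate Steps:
a(-1) - 0*(-3) = (-6 - 1) - 0*(-3) = -7 - 69*0 = -7 + 0 = -7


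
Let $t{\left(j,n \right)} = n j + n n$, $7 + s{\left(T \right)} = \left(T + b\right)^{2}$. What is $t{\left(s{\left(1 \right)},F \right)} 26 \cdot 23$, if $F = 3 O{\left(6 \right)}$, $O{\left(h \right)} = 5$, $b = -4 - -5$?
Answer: $107640$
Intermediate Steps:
$b = 1$ ($b = -4 + 5 = 1$)
$F = 15$ ($F = 3 \cdot 5 = 15$)
$s{\left(T \right)} = -7 + \left(1 + T\right)^{2}$ ($s{\left(T \right)} = -7 + \left(T + 1\right)^{2} = -7 + \left(1 + T\right)^{2}$)
$t{\left(j,n \right)} = n^{2} + j n$ ($t{\left(j,n \right)} = j n + n^{2} = n^{2} + j n$)
$t{\left(s{\left(1 \right)},F \right)} 26 \cdot 23 = 15 \left(\left(-7 + \left(1 + 1\right)^{2}\right) + 15\right) 26 \cdot 23 = 15 \left(\left(-7 + 2^{2}\right) + 15\right) 26 \cdot 23 = 15 \left(\left(-7 + 4\right) + 15\right) 26 \cdot 23 = 15 \left(-3 + 15\right) 26 \cdot 23 = 15 \cdot 12 \cdot 26 \cdot 23 = 180 \cdot 26 \cdot 23 = 4680 \cdot 23 = 107640$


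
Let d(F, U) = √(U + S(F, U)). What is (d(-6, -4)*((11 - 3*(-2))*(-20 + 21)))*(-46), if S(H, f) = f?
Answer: -1564*I*√2 ≈ -2211.8*I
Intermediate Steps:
d(F, U) = √2*√U (d(F, U) = √(U + U) = √(2*U) = √2*√U)
(d(-6, -4)*((11 - 3*(-2))*(-20 + 21)))*(-46) = ((√2*√(-4))*((11 - 3*(-2))*(-20 + 21)))*(-46) = ((√2*(2*I))*((11 + 6)*1))*(-46) = ((2*I*√2)*(17*1))*(-46) = ((2*I*√2)*17)*(-46) = (34*I*√2)*(-46) = -1564*I*√2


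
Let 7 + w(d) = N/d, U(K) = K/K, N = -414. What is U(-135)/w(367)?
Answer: -367/2983 ≈ -0.12303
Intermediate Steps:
U(K) = 1
w(d) = -7 - 414/d
U(-135)/w(367) = 1/(-7 - 414/367) = 1/(-2983/367) = 1*(-367/2983) = -367/2983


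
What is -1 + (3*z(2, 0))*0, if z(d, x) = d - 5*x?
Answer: -1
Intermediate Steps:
-1 + (3*z(2, 0))*0 = -1 + (3*(2 - 5*0))*0 = -1 + (3*(2 + 0))*0 = -1 + (3*2)*0 = -1 + 6*0 = -1 + 0 = -1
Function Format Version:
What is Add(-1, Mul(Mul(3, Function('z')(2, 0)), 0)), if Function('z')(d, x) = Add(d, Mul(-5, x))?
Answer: -1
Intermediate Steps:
Add(-1, Mul(Mul(3, Function('z')(2, 0)), 0)) = Add(-1, Mul(Mul(3, Add(2, Mul(-5, 0))), 0)) = Add(-1, Mul(Mul(3, Add(2, 0)), 0)) = Add(-1, Mul(Mul(3, 2), 0)) = Add(-1, Mul(6, 0)) = Add(-1, 0) = -1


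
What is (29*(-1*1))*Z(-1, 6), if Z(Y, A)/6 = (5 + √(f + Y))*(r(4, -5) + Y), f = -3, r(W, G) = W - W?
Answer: 870 + 348*I ≈ 870.0 + 348.0*I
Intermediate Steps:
r(W, G) = 0
Z(Y, A) = 6*Y*(5 + √(-3 + Y)) (Z(Y, A) = 6*((5 + √(-3 + Y))*(0 + Y)) = 6*((5 + √(-3 + Y))*Y) = 6*(Y*(5 + √(-3 + Y))) = 6*Y*(5 + √(-3 + Y)))
(29*(-1*1))*Z(-1, 6) = (29*(-1*1))*(6*(-1)*(5 + √(-3 - 1))) = (29*(-1))*(6*(-1)*(5 + √(-4))) = -174*(-1)*(5 + 2*I) = -29*(-30 - 12*I) = 870 + 348*I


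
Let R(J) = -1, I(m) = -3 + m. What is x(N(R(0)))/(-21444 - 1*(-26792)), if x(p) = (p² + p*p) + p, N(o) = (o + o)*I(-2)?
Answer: 15/382 ≈ 0.039267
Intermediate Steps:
N(o) = -10*o (N(o) = (o + o)*(-3 - 2) = (2*o)*(-5) = -10*o)
x(p) = p + 2*p² (x(p) = (p² + p²) + p = 2*p² + p = p + 2*p²)
x(N(R(0)))/(-21444 - 1*(-26792)) = ((-10*(-1))*(1 + 2*(-10*(-1))))/(-21444 - 1*(-26792)) = (10*(1 + 2*10))/(-21444 + 26792) = (10*(1 + 20))/5348 = (10*21)*(1/5348) = 210*(1/5348) = 15/382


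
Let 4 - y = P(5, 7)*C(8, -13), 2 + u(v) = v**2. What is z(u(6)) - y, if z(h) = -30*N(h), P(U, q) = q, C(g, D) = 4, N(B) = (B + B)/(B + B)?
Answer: -6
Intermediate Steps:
N(B) = 1 (N(B) = (2*B)/((2*B)) = (2*B)*(1/(2*B)) = 1)
u(v) = -2 + v**2
z(h) = -30 (z(h) = -30*1 = -30)
y = -24 (y = 4 - 7*4 = 4 - 1*28 = 4 - 28 = -24)
z(u(6)) - y = -30 - 1*(-24) = -30 + 24 = -6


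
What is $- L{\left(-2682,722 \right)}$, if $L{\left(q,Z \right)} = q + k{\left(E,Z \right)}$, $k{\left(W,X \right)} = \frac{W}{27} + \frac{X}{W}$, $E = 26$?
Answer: $\frac{931297}{351} \approx 2653.3$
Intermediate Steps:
$k{\left(W,X \right)} = \frac{W}{27} + \frac{X}{W}$ ($k{\left(W,X \right)} = W \frac{1}{27} + \frac{X}{W} = \frac{W}{27} + \frac{X}{W}$)
$L{\left(q,Z \right)} = \frac{26}{27} + q + \frac{Z}{26}$ ($L{\left(q,Z \right)} = q + \left(\frac{1}{27} \cdot 26 + \frac{Z}{26}\right) = q + \left(\frac{26}{27} + Z \frac{1}{26}\right) = q + \left(\frac{26}{27} + \frac{Z}{26}\right) = \frac{26}{27} + q + \frac{Z}{26}$)
$- L{\left(-2682,722 \right)} = - (\frac{26}{27} - 2682 + \frac{1}{26} \cdot 722) = - (\frac{26}{27} - 2682 + \frac{361}{13}) = \left(-1\right) \left(- \frac{931297}{351}\right) = \frac{931297}{351}$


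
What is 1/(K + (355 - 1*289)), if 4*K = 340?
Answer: 1/151 ≈ 0.0066225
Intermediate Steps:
K = 85 (K = (¼)*340 = 85)
1/(K + (355 - 1*289)) = 1/(85 + (355 - 1*289)) = 1/(85 + (355 - 289)) = 1/(85 + 66) = 1/151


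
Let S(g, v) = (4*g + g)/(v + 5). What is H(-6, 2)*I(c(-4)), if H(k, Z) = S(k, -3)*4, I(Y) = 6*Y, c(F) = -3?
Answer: 1080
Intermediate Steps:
S(g, v) = 5*g/(5 + v) (S(g, v) = (5*g)/(5 + v) = 5*g/(5 + v))
H(k, Z) = 10*k (H(k, Z) = (5*k/(5 - 3))*4 = (5*k/2)*4 = 10*k)
H(-6, 2)*I(c(-4)) = (10*(-6))*(6*(-3)) = -60*(-18) = 1080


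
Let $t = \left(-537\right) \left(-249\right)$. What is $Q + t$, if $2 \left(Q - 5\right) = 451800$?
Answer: $359618$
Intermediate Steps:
$Q = 225905$ ($Q = 5 + \frac{1}{2} \cdot 451800 = 5 + 225900 = 225905$)
$t = 133713$
$Q + t = 225905 + 133713 = 359618$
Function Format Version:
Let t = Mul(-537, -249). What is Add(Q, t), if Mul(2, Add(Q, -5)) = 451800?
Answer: 359618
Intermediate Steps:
Q = 225905 (Q = Add(5, Mul(Rational(1, 2), 451800)) = Add(5, 225900) = 225905)
t = 133713
Add(Q, t) = Add(225905, 133713) = 359618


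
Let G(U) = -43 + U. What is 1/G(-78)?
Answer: -1/121 ≈ -0.0082645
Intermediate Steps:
1/G(-78) = 1/(-43 - 78) = 1/(-121) = -1/121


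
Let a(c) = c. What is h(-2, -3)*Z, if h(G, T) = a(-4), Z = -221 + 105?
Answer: 464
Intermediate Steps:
Z = -116
h(G, T) = -4
h(-2, -3)*Z = -4*(-116) = 464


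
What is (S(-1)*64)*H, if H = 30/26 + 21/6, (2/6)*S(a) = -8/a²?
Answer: -92928/13 ≈ -7148.3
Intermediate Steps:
S(a) = -24/a² (S(a) = 3*(-8/a²) = -24/a²)
H = 121/26 (H = 30*(1/26) + 21*(⅙) = 15/13 + 7/2 = 121/26 ≈ 4.6538)
(S(-1)*64)*H = (-24/(-1)²*64)*(121/26) = (-24*1*64)*(121/26) = -24*64*(121/26) = -1536*121/26 = -92928/13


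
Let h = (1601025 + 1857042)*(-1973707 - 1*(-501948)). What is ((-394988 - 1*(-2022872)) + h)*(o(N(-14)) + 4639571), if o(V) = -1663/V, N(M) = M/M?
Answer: -23604352645488840852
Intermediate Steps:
h = -5089441229853 (h = 3458067*(-1973707 + 501948) = 3458067*(-1471759) = -5089441229853)
N(M) = 1
((-394988 - 1*(-2022872)) + h)*(o(N(-14)) + 4639571) = ((-394988 - 1*(-2022872)) - 5089441229853)*(-1663/1 + 4639571) = ((-394988 + 2022872) - 5089441229853)*(-1663*1 + 4639571) = (1627884 - 5089441229853)*(-1663 + 4639571) = -5089439601969*4637908 = -23604352645488840852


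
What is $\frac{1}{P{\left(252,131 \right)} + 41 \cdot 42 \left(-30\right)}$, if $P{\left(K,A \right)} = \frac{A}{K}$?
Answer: $- \frac{252}{13018189} \approx -1.9358 \cdot 10^{-5}$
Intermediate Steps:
$\frac{1}{P{\left(252,131 \right)} + 41 \cdot 42 \left(-30\right)} = \frac{1}{\frac{131}{252} + 41 \cdot 42 \left(-30\right)} = \frac{1}{131 \cdot \frac{1}{252} + 1722 \left(-30\right)} = \frac{1}{\frac{131}{252} - 51660} = \frac{1}{- \frac{13018189}{252}} = - \frac{252}{13018189}$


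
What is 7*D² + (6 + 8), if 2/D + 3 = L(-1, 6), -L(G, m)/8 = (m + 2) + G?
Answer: 48762/3481 ≈ 14.008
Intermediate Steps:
L(G, m) = -16 - 8*G - 8*m (L(G, m) = -8*((m + 2) + G) = -8*((2 + m) + G) = -8*(2 + G + m) = -16 - 8*G - 8*m)
D = -2/59 (D = 2/(-3 + (-16 - 8*(-1) - 8*6)) = 2/(-3 + (-16 + 8 - 48)) = 2/(-3 - 56) = 2/(-59) = 2*(-1/59) = -2/59 ≈ -0.033898)
7*D² + (6 + 8) = 7*(-2/59)² + (6 + 8) = 7*(4/3481) + 14 = 28/3481 + 14 = 48762/3481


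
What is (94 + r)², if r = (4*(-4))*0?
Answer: 8836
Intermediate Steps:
r = 0 (r = -16*0 = 0)
(94 + r)² = (94 + 0)² = 94² = 8836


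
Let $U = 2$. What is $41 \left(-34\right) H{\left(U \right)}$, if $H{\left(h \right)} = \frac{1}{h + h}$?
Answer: $- \frac{697}{2} \approx -348.5$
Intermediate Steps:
$H{\left(h \right)} = \frac{1}{2 h}$
$41 \left(-34\right) H{\left(U \right)} = 41 \left(-34\right) \frac{1}{2 \cdot 2} = - 1394 \cdot \frac{1}{2} \cdot \frac{1}{2} = \left(-1394\right) \frac{1}{4} = - \frac{697}{2}$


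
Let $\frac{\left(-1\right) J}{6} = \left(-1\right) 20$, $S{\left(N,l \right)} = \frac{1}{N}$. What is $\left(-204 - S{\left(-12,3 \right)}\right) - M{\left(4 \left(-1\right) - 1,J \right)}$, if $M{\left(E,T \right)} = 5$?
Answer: $- \frac{2507}{12} \approx -208.92$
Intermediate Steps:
$J = 120$ ($J = - 6 \left(\left(-1\right) 20\right) = \left(-6\right) \left(-20\right) = 120$)
$\left(-204 - S{\left(-12,3 \right)}\right) - M{\left(4 \left(-1\right) - 1,J \right)} = \left(-204 - \frac{1}{-12}\right) - 5 = \left(-204 - - \frac{1}{12}\right) - 5 = \left(-204 + \frac{1}{12}\right) - 5 = - \frac{2447}{12} - 5 = - \frac{2507}{12}$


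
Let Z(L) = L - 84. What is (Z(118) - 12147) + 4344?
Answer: -7769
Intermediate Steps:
Z(L) = -84 + L
(Z(118) - 12147) + 4344 = ((-84 + 118) - 12147) + 4344 = (34 - 12147) + 4344 = -12113 + 4344 = -7769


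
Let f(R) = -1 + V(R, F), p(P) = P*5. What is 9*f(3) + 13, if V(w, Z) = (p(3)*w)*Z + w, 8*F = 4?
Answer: 467/2 ≈ 233.50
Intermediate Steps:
F = ½ (F = (⅛)*4 = ½ ≈ 0.50000)
p(P) = 5*P
V(w, Z) = w + 15*Z*w (V(w, Z) = ((5*3)*w)*Z + w = (15*w)*Z + w = 15*Z*w + w = w + 15*Z*w)
f(R) = -1 + 17*R/2 (f(R) = -1 + R*(1 + 15*(½)) = -1 + R*(1 + 15/2) = -1 + R*(17/2) = -1 + 17*R/2)
9*f(3) + 13 = 9*(-1 + (17/2)*3) + 13 = 9*(-1 + 51/2) + 13 = 9*(49/2) + 13 = 441/2 + 13 = 467/2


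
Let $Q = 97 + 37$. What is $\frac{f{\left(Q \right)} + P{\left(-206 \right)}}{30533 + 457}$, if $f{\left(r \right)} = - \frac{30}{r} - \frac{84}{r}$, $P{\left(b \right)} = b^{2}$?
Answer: $\frac{568631}{415266} \approx 1.3693$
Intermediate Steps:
$Q = 134$
$f{\left(r \right)} = - \frac{114}{r}$
$\frac{f{\left(Q \right)} + P{\left(-206 \right)}}{30533 + 457} = \frac{- \frac{114}{134} + \left(-206\right)^{2}}{30533 + 457} = \frac{\left(-114\right) \frac{1}{134} + 42436}{30990} = \left(- \frac{57}{67} + 42436\right) \frac{1}{30990} = \frac{2843155}{67} \cdot \frac{1}{30990} = \frac{568631}{415266}$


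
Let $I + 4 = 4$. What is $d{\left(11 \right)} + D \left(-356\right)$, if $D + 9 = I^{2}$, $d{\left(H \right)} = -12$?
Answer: $3192$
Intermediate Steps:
$I = 0$ ($I = -4 + 4 = 0$)
$D = -9$ ($D = -9 + 0^{2} = -9 + 0 = -9$)
$d{\left(11 \right)} + D \left(-356\right) = -12 - -3204 = -12 + 3204 = 3192$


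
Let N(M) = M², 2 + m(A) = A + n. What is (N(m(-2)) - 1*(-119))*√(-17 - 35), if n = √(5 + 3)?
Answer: I*(-32*√26 + 286*√13) ≈ 868.02*I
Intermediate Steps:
n = 2*√2 (n = √8 = 2*√2 ≈ 2.8284)
m(A) = -2 + A + 2*√2 (m(A) = -2 + (A + 2*√2) = -2 + A + 2*√2)
(N(m(-2)) - 1*(-119))*√(-17 - 35) = ((-2 - 2 + 2*√2)² - 1*(-119))*√(-17 - 35) = ((-4 + 2*√2)² + 119)*√(-52) = (119 + (-4 + 2*√2)²)*(2*I*√13) = 2*I*√13*(119 + (-4 + 2*√2)²)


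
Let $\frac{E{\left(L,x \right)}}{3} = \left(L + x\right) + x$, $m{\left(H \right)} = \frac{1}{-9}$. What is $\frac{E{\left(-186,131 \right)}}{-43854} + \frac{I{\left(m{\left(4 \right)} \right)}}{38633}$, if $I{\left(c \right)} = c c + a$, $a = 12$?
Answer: $- \frac{15971531}{3267408051} \approx -0.0048881$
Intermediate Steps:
$m{\left(H \right)} = - \frac{1}{9}$
$E{\left(L,x \right)} = 3 L + 6 x$ ($E{\left(L,x \right)} = 3 \left(\left(L + x\right) + x\right) = 3 \left(L + 2 x\right) = 3 L + 6 x$)
$I{\left(c \right)} = 12 + c^{2}$ ($I{\left(c \right)} = c c + 12 = c^{2} + 12 = 12 + c^{2}$)
$\frac{E{\left(-186,131 \right)}}{-43854} + \frac{I{\left(m{\left(4 \right)} \right)}}{38633} = \frac{3 \left(-186\right) + 6 \cdot 131}{-43854} + \frac{12 + \left(- \frac{1}{9}\right)^{2}}{38633} = \left(-558 + 786\right) \left(- \frac{1}{43854}\right) + \left(12 + \frac{1}{81}\right) \frac{1}{38633} = 228 \left(- \frac{1}{43854}\right) + \frac{973}{81} \cdot \frac{1}{38633} = - \frac{38}{7309} + \frac{139}{447039} = - \frac{15971531}{3267408051}$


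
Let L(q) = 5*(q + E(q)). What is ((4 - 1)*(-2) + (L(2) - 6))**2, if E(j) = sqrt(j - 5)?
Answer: (-2 + 5*I*sqrt(3))**2 ≈ -71.0 - 34.641*I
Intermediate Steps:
E(j) = sqrt(-5 + j)
L(q) = 5*q + 5*sqrt(-5 + q) (L(q) = 5*(q + sqrt(-5 + q)) = 5*q + 5*sqrt(-5 + q))
((4 - 1)*(-2) + (L(2) - 6))**2 = ((4 - 1)*(-2) + ((5*2 + 5*sqrt(-5 + 2)) - 6))**2 = (3*(-2) + ((10 + 5*sqrt(-3)) - 6))**2 = (-6 + ((10 + 5*(I*sqrt(3))) - 6))**2 = (-6 + ((10 + 5*I*sqrt(3)) - 6))**2 = (-6 + (4 + 5*I*sqrt(3)))**2 = (-2 + 5*I*sqrt(3))**2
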